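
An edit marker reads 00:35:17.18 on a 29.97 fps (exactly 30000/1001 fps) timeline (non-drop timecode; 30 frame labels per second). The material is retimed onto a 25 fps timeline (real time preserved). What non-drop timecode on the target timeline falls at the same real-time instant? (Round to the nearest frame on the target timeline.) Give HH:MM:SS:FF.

Source frame index: (0×3600 + 35×60 + 17) × 30 + 18 = 63528.
Real time: 63528 / (30000/1001) = 2649647/1250 s.
Target frame: (2649647/1250) × (25) = 2649647/50 ≈ 52992.940 → 52993.
At 25 labels/s: frame 52993 → 00:35:19:18.

00:35:19:18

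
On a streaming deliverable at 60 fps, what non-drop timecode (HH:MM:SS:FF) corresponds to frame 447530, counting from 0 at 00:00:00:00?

02:04:18:50

447530 ÷ 60 = 7458 full seconds, remainder 50 frames.
7458 s = 2 h 4 min 18 s.
Timecode: 02:04:18:50.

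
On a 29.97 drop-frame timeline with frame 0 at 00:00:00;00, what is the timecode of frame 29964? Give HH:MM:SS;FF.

00:16:39;24

Each 10-minute DF block holds 10 × 60 × 30 − 9 × 2 = 17982 frames. 29964 ÷ 17982 → 1 full block, remainder 11982.
Within the partial block the first minute is 1800 frames and each further minute 1798, so 6 further minute boundaries passed. Total skipped labels = 18 × 1 + 2 × 6 = 30.
Non-drop label index = 29964 + 30 = 29994; at 30 labels/s that is 00:16:39:24, i.e. DF 00:16:39;24.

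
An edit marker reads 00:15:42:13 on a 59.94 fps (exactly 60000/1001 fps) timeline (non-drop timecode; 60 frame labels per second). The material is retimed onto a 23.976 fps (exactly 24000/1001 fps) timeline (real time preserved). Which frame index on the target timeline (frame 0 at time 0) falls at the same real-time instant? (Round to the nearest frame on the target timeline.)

frame 22613

Source frame index: (0×3600 + 15×60 + 42) × 60 + 13 = 56533.
Real time: 56533 / (60000/1001) = 56589533/60000 s.
Target frame: (56589533/60000) × (24000/1001) = 113066/5 ≈ 22613.200 → 22613.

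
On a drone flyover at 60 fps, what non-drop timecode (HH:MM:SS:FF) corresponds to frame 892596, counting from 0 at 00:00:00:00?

04:07:56:36

892596 ÷ 60 = 14876 full seconds, remainder 36 frames.
14876 s = 4 h 7 min 56 s.
Timecode: 04:07:56:36.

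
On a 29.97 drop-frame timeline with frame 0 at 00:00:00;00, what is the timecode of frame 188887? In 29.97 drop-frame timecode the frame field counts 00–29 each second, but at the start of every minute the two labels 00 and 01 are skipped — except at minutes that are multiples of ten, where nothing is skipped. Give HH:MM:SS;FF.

Each 10-minute DF block holds 10 × 60 × 30 − 9 × 2 = 17982 frames. 188887 ÷ 17982 → 10 full blocks, remainder 9067.
Within the partial block the first minute is 1800 frames and each further minute 1798, so 5 further minute boundaries passed. Total skipped labels = 18 × 10 + 2 × 5 = 190.
Non-drop label index = 188887 + 190 = 189077; at 30 labels/s that is 01:45:02:17, i.e. DF 01:45:02;17.

01:45:02;17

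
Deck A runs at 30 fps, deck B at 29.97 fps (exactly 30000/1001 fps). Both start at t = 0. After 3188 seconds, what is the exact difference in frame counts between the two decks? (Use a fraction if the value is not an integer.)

95640/1001 frames

A emits 30 × 3188 = 95640 frames; B emits 30000/1001 × 3188 = 95640000/1001.
Difference = 95640/1001 frames (≈ 95.5445); B is behind A.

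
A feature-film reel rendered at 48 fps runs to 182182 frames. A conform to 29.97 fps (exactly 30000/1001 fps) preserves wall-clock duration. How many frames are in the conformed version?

Target frames = source frames × (target rate / source rate) = 182182 × (30000/1001)/(48) = 182182 × 625/1001 = 113750.

113750 frames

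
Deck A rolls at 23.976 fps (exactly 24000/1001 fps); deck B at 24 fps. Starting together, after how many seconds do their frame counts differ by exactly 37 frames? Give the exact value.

The gap grows by |24 − 24000/1001| = 24/1001 frames per second.
Time for a 37-frame gap: 37 ÷ (24/1001) = 37037/24 s.

37037/24 seconds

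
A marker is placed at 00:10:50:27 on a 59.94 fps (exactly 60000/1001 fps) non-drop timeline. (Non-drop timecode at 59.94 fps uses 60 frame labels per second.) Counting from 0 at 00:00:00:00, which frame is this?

frame 39027

Total seconds to the label: (0 × 3600 + 10 × 60 + 50) = 650.
Frame index = 650 × 60 + 27 = 39027.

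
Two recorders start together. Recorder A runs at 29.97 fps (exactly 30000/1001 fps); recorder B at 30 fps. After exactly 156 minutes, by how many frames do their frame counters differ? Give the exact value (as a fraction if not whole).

156 min = 9360 s.
A emits 30000/1001 × 9360 = 21600000/77 frames; B emits 30 × 9360 = 280800.
Difference = 21600/77 frames (≈ 280.5195); B is ahead of A.

21600/77 frames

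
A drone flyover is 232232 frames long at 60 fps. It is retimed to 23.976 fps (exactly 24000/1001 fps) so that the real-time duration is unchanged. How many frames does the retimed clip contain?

92800 frames

Target frames = source frames × (target rate / source rate) = 232232 × (24000/1001)/(60) = 232232 × 400/1001 = 92800.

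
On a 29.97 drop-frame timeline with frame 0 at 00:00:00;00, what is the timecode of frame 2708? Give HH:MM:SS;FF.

00:01:30;10

Each 10-minute DF block holds 10 × 60 × 30 − 9 × 2 = 17982 frames. 2708 ÷ 17982 → 0 full blocks, remainder 2708.
Within the partial block the first minute is 1800 frames and each further minute 1798, so 1 further minute boundary passed. Total skipped labels = 18 × 0 + 2 × 1 = 2.
Non-drop label index = 2708 + 2 = 2710; at 30 labels/s that is 00:01:30:10, i.e. DF 00:01:30;10.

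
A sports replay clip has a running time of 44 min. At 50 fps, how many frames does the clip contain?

132000 frames

44 min = 2640 s.
Frames = 2640 × 50 = 132000.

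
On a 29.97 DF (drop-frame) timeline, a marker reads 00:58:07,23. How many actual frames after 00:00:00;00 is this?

Complete 10-minute blocks: 5, each 17982 frames → 89910.
Remaining 8 whole minutes in the current block: 1800 + 7 × 1798 = 14386 frames.
Within the current minute: 7 × 30 + 23 − 2 = 231 (labels ;00/;01 skipped at this minute). Total = 89910 + 14386 + 231 = 104527.

104527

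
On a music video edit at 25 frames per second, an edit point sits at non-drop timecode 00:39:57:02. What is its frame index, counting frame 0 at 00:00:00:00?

frame 59927

Total seconds to the label: (0 × 3600 + 39 × 60 + 57) = 2397.
Frame index = 2397 × 25 + 2 = 59927.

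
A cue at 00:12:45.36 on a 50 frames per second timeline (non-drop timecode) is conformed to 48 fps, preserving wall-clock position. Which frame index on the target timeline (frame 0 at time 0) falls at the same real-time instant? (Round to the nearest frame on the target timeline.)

frame 36755

Source frame index: (0×3600 + 12×60 + 45) × 50 + 36 = 38286.
Real time: 38286 / (50) = 19143/25 s.
Target frame: (19143/25) × (48) = 918864/25 ≈ 36754.560 → 36755.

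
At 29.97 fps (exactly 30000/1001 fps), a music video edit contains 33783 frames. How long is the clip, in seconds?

Running time = 33783 / (30000/1001) = 1127.2261 s.

1127.2261 seconds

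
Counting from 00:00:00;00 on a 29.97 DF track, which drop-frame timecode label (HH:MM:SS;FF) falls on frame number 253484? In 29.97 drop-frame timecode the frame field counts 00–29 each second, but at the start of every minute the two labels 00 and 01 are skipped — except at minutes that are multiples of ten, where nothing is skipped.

02:20:57;26

Each 10-minute DF block holds 10 × 60 × 30 − 9 × 2 = 17982 frames. 253484 ÷ 17982 → 14 full blocks, remainder 1736.
Within the partial block the first minute is 1800 frames and each further minute 1798, so 0 further minute boundaries passed. Total skipped labels = 18 × 14 + 2 × 0 = 252.
Non-drop label index = 253484 + 252 = 253736; at 30 labels/s that is 02:20:57:26, i.e. DF 02:20:57;26.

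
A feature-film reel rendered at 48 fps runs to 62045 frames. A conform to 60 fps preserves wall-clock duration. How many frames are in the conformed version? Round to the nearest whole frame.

Frames at target rate = 62045 × (60) / (48) = 310225/4 ≈ 77556.250.
Nearest whole frame: 77556.

77556 frames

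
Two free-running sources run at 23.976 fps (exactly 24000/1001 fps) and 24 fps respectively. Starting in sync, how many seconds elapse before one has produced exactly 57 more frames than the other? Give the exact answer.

The gap grows by |24 − 24000/1001| = 24/1001 frames per second.
Time for a 57-frame gap: 57 ÷ (24/1001) = 2377.375 s.

2377.375 seconds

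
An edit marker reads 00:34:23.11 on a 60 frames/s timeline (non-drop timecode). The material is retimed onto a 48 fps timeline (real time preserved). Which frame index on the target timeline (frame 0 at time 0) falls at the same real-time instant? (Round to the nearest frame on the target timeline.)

frame 99033

Source frame index: (0×3600 + 34×60 + 23) × 60 + 11 = 123791.
Real time: 123791 / (60) = 123791/60 s.
Target frame: (123791/60) × (48) = 495164/5 ≈ 99032.800 → 99033.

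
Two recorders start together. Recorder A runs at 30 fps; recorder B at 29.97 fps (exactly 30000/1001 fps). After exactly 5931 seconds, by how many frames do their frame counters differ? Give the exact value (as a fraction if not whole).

A emits 30 × 5931 = 177930 frames; B emits 30000/1001 × 5931 = 177930000/1001.
Difference = 177930/1001 frames (≈ 177.7522); B is behind A.

177930/1001 frames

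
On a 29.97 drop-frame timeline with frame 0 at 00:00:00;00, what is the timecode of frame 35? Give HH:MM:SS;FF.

Each 10-minute DF block holds 10 × 60 × 30 − 9 × 2 = 17982 frames. 35 ÷ 17982 → 0 full blocks, remainder 35.
Within the partial block the first minute is 1800 frames and each further minute 1798, so 0 further minute boundaries passed. Total skipped labels = 18 × 0 + 2 × 0 = 0.
Non-drop label index = 35 + 0 = 35; at 30 labels/s that is 00:00:01:05, i.e. DF 00:00:01;05.

00:00:01;05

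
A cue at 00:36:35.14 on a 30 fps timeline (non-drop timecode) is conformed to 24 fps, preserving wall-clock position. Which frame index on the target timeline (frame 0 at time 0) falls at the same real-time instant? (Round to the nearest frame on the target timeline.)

Source frame index: (0×3600 + 36×60 + 35) × 30 + 14 = 65864.
Real time: 65864 / (30) = 32932/15 s.
Target frame: (32932/15) × (24) = 263456/5 ≈ 52691.200 → 52691.

frame 52691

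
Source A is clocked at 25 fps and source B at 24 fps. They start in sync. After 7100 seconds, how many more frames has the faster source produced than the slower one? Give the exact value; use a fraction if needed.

A emits 25 × 7100 = 177500 frames; B emits 24 × 7100 = 170400.
Difference = 7100 frames; B is behind A.

7100 frames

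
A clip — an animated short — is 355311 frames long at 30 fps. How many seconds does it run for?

11843.7 seconds

Running time = 355311 / (30) = 11843.7 s.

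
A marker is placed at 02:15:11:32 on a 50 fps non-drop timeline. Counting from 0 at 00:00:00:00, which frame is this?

frame 405582

Total seconds to the label: (2 × 3600 + 15 × 60 + 11) = 8111.
Frame index = 8111 × 50 + 32 = 405582.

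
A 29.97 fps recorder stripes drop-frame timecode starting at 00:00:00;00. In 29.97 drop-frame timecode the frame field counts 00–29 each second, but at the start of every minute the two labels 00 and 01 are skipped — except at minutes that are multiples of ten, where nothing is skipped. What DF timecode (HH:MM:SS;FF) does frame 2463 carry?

Ten DF minutes hold 17982 frames, so frame 2463 lies in block 0 (frames 0–17981) with 2463 frames into that block.
The block's first minute is 1800 frames and the rest 1798 each; 2463 frames reaches minute 1, so 0 × 18 + 1 × 2 = 2 labels have been skipped so far.
Adding those back, label number 2463 + 2 = 2465 at 30 labels/s is 82 s + 5 f = 0 h 1 min 22 s frame 5, i.e. 00:01:22;05.

00:01:22;05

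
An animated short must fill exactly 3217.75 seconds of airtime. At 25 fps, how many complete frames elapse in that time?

80443 frames

Frames = 3217.75 × 25 = 321775/4 ≈ 80443.7500.
Complete frames: 80443.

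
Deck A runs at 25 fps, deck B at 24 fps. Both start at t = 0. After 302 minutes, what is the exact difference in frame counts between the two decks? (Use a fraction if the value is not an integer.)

18120 frames

302 min = 18120 s.
A emits 25 × 18120 = 453000 frames; B emits 24 × 18120 = 434880.
Difference = 18120 frames; B is behind A.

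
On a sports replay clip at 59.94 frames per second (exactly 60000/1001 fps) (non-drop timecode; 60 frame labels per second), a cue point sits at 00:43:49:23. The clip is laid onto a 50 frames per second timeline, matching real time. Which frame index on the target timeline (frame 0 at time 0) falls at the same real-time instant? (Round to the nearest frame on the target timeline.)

Source frame index: (0×3600 + 43×60 + 49) × 60 + 23 = 157763.
Real time: 157763 / (60000/1001) = 157920763/60000 s.
Target frame: (157920763/60000) × (50) = 157920763/1200 ≈ 131600.636 → 131601.

frame 131601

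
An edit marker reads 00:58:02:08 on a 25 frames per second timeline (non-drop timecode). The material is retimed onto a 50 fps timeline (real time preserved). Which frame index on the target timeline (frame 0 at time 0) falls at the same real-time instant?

frame 174116

Source frame index: (0×3600 + 58×60 + 2) × 25 + 8 = 87058.
Real time: 87058 / (25) = 87058/25 s.
Target frame: (87058/25) × (50) = 174116.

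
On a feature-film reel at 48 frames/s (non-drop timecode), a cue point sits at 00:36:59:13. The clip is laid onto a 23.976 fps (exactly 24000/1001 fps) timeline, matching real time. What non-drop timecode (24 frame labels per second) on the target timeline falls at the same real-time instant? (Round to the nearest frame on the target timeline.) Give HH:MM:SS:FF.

Source frame index: (0×3600 + 36×60 + 59) × 48 + 13 = 106525.
Real time: 106525 / (48) = 106525/48 s.
Target frame: (106525/48) × (24000/1001) = 53262500/1001 ≈ 53209.291 → 53209.
At 24 labels/s: frame 53209 → 00:36:57:01.

00:36:57:01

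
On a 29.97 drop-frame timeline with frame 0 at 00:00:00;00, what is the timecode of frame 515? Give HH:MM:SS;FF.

00:00:17;05

Each 10-minute DF block holds 10 × 60 × 30 − 9 × 2 = 17982 frames. 515 ÷ 17982 → 0 full blocks, remainder 515.
Within the partial block the first minute is 1800 frames and each further minute 1798, so 0 further minute boundaries passed. Total skipped labels = 18 × 0 + 2 × 0 = 0.
Non-drop label index = 515 + 0 = 515; at 30 labels/s that is 00:00:17:05, i.e. DF 00:00:17;05.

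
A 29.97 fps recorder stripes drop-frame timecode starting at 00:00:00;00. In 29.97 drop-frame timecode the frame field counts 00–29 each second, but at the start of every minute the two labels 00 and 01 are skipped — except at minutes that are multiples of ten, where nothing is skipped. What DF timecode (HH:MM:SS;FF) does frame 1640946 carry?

15:12:32;28

Each 10-minute DF block holds 10 × 60 × 30 − 9 × 2 = 17982 frames. 1640946 ÷ 17982 → 91 full blocks, remainder 4584.
Within the partial block the first minute is 1800 frames and each further minute 1798, so 2 further minute boundaries passed. Total skipped labels = 18 × 91 + 2 × 2 = 1642.
Non-drop label index = 1640946 + 1642 = 1642588; at 30 labels/s that is 15:12:32:28, i.e. DF 15:12:32;28.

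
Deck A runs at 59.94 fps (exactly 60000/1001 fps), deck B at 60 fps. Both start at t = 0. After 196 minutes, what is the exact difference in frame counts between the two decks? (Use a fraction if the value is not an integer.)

100800/143 frames

196 min = 11760 s.
A emits 60000/1001 × 11760 = 100800000/143 frames; B emits 60 × 11760 = 705600.
Difference = 100800/143 frames (≈ 704.8951); B is ahead of A.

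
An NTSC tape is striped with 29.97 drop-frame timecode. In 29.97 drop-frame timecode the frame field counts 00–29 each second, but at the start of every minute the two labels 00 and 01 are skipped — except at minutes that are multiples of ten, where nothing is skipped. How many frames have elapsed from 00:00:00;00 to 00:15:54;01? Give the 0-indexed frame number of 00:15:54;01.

28593

Complete 10-minute blocks: 1, each 17982 frames → 17982.
Remaining 5 whole minutes in the current block: 1800 + 4 × 1798 = 8992 frames.
Within the current minute: 54 × 30 + 1 − 2 = 1619 (labels ;00/;01 skipped at this minute). Total = 17982 + 8992 + 1619 = 28593.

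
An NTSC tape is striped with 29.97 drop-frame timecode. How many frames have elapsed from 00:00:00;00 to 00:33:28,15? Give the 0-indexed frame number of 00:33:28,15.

60195

Complete 10-minute blocks: 3, each 17982 frames → 53946.
Remaining 3 whole minutes in the current block: 1800 + 2 × 1798 = 5396 frames.
Within the current minute: 28 × 30 + 15 − 2 = 853 (labels ;00/;01 skipped at this minute). Total = 53946 + 5396 + 853 = 60195.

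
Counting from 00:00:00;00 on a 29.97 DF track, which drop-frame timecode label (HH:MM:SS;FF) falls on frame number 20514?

Each 10-minute DF block holds 10 × 60 × 30 − 9 × 2 = 17982 frames. 20514 ÷ 17982 → 1 full block, remainder 2532.
Within the partial block the first minute is 1800 frames and each further minute 1798, so 1 further minute boundary passed. Total skipped labels = 18 × 1 + 2 × 1 = 20.
Non-drop label index = 20514 + 20 = 20534; at 30 labels/s that is 00:11:24:14, i.e. DF 00:11:24;14.

00:11:24;14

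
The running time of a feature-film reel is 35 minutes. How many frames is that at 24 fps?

35 min = 2100 s.
Frames = 2100 × 24 = 50400.

50400 frames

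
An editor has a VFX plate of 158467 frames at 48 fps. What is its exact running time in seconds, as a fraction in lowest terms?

158467/48 seconds

Running time = 158467 ÷ (48) = 158467 × 1/48 = 158467/48 s.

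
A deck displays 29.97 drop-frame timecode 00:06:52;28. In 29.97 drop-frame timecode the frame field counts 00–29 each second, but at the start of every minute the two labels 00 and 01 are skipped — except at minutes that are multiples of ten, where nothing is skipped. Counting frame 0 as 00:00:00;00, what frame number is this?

Complete 10-minute blocks: 0, each 17982 frames → 0.
Remaining 6 whole minutes in the current block: 1800 + 5 × 1798 = 10790 frames.
Within the current minute: 52 × 30 + 28 − 2 = 1586 (labels ;00/;01 skipped at this minute). Total = 0 + 10790 + 1586 = 12376.

12376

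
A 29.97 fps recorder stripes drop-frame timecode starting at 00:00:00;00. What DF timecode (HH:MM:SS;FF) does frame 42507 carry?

Each 10-minute DF block holds 10 × 60 × 30 − 9 × 2 = 17982 frames. 42507 ÷ 17982 → 2 full blocks, remainder 6543.
Within the partial block the first minute is 1800 frames and each further minute 1798, so 3 further minute boundaries passed. Total skipped labels = 18 × 2 + 2 × 3 = 42.
Non-drop label index = 42507 + 42 = 42549; at 30 labels/s that is 00:23:38:09, i.e. DF 00:23:38;09.

00:23:38;09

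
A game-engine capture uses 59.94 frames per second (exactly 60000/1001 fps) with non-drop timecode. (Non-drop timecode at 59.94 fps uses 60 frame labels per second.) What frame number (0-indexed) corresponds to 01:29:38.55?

322735

Total seconds to the label: (1 × 3600 + 29 × 60 + 38) = 5378.
Frame index = 5378 × 60 + 55 = 322735.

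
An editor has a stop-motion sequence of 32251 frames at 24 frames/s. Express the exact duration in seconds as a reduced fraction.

Running time = 32251 ÷ (24) = 32251 × 1/24 = 32251/24 s.

32251/24 seconds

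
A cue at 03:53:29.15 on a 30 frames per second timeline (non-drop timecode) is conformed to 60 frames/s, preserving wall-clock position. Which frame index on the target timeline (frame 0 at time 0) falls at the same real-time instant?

Source frame index: (3×3600 + 53×60 + 29) × 30 + 15 = 420285.
Real time: 420285 / (30) = 28019/2 s.
Target frame: (28019/2) × (60) = 840570.

frame 840570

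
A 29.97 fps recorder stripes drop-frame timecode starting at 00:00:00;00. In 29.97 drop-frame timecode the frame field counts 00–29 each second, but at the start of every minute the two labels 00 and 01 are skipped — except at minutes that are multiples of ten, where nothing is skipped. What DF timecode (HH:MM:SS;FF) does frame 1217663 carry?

11:17:09;13

Each 10-minute DF block holds 10 × 60 × 30 − 9 × 2 = 17982 frames. 1217663 ÷ 17982 → 67 full blocks, remainder 12869.
Within the partial block the first minute is 1800 frames and each further minute 1798, so 7 further minute boundaries passed. Total skipped labels = 18 × 67 + 2 × 7 = 1220.
Non-drop label index = 1217663 + 1220 = 1218883; at 30 labels/s that is 11:17:09:13, i.e. DF 11:17:09;13.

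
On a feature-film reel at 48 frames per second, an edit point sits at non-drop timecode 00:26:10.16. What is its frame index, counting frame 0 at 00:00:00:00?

frame 75376

Total seconds to the label: (0 × 3600 + 26 × 60 + 10) = 1570.
Frame index = 1570 × 48 + 16 = 75376.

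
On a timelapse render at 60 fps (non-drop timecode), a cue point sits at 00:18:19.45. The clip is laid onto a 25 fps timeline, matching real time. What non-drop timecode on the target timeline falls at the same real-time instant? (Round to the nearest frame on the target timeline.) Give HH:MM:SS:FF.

00:18:19:19

Source frame index: (0×3600 + 18×60 + 19) × 60 + 45 = 65985.
Real time: 65985 / (60) = 4399/4 s.
Target frame: (4399/4) × (25) = 109975/4 ≈ 27493.750 → 27494.
At 25 labels/s: frame 27494 → 00:18:19:19.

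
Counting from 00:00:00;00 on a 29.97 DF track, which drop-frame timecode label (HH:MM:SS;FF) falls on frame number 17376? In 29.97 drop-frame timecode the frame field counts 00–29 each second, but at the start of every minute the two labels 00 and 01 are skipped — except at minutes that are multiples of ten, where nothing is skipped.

00:09:39;24

Each 10-minute DF block holds 10 × 60 × 30 − 9 × 2 = 17982 frames. 17376 ÷ 17982 → 0 full blocks, remainder 17376.
Within the partial block the first minute is 1800 frames and each further minute 1798, so 9 further minute boundaries passed. Total skipped labels = 18 × 0 + 2 × 9 = 18.
Non-drop label index = 17376 + 18 = 17394; at 30 labels/s that is 00:09:39:24, i.e. DF 00:09:39;24.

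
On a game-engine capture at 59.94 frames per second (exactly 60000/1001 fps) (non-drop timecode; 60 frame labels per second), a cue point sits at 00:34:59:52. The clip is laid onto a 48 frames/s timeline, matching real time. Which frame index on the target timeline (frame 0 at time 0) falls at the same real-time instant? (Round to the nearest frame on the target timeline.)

Source frame index: (0×3600 + 34×60 + 59) × 60 + 52 = 125992.
Real time: 125992 / (60000/1001) = 15764749/7500 s.
Target frame: (15764749/7500) × (48) = 63058996/625 ≈ 100894.394 → 100894.

frame 100894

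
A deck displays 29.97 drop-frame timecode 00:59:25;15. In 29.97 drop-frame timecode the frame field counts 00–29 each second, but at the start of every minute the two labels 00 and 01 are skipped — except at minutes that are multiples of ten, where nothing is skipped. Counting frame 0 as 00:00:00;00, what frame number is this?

106857

Complete 10-minute blocks: 5, each 17982 frames → 89910.
Remaining 9 whole minutes in the current block: 1800 + 8 × 1798 = 16184 frames.
Within the current minute: 25 × 30 + 15 − 2 = 763 (labels ;00/;01 skipped at this minute). Total = 89910 + 16184 + 763 = 106857.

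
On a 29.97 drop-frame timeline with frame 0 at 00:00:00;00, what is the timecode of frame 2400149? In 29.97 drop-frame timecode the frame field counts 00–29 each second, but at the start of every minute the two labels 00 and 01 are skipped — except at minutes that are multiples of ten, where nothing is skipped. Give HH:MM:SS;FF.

Ten DF minutes hold 17982 frames, so frame 2400149 lies in block 133 (frames 2391606–2409587) with 8543 frames into that block.
The block's first minute is 1800 frames and the rest 1798 each; 8543 frames reaches minute 4, so 133 × 18 + 4 × 2 = 2402 labels have been skipped so far.
Adding those back, label number 2400149 + 2402 = 2402551 at 30 labels/s is 80085 s + 1 f = 22 h 14 min 45 s frame 1, i.e. 22:14:45;01.

22:14:45;01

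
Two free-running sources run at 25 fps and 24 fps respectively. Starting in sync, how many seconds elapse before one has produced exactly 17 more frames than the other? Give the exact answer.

17 seconds

The gap grows by |24 − 25| = 1 frame per second.
Time for a 17-frame gap: 17 ÷ (1) = 17 s.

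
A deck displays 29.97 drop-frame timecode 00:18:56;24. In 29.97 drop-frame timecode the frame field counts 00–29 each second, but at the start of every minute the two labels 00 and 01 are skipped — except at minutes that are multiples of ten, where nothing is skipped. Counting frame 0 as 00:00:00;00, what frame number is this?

As if non-drop at 30 labels/s: (0 × 3600 + 18 × 60 + 56) × 30 + 24 = 34104.
Minute boundaries passed: 18; those not divisible by 10: 18 − 1 = 17; dropped labels = 2 × 17 = 34.
Actual frame index = 34104 − 34 = 34070.

34070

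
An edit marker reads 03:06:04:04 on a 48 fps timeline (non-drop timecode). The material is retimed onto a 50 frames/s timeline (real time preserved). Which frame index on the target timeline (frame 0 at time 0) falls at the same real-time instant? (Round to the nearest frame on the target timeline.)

frame 558204

Source frame index: (3×3600 + 6×60 + 4) × 48 + 4 = 535876.
Real time: 535876 / (48) = 133969/12 s.
Target frame: (133969/12) × (50) = 3349225/6 ≈ 558204.167 → 558204.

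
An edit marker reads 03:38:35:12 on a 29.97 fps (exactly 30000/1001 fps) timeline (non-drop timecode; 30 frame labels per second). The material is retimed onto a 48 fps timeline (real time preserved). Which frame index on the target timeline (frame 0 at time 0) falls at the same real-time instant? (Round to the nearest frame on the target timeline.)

Source frame index: (3×3600 + 38×60 + 35) × 30 + 12 = 393462.
Real time: 393462 / (30000/1001) = 65642577/5000 s.
Target frame: (65642577/5000) × (48) = 393855462/625 ≈ 630168.739 → 630169.

frame 630169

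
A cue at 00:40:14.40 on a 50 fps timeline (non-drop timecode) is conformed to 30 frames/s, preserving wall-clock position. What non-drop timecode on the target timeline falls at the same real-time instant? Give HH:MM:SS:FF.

Source frame index: (0×3600 + 40×60 + 14) × 50 + 40 = 120740.
Real time: 120740 / (50) = 12074/5 s.
Target frame: (12074/5) × (30) = 72444.
At 30 labels/s: frame 72444 → 00:40:14:24.

00:40:14:24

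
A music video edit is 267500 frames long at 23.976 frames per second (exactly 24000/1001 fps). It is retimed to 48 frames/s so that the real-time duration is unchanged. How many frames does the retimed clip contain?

Target frames = source frames × (target rate / source rate) = 267500 × (48)/(24000/1001) = 267500 × 1001/500 = 535535.

535535 frames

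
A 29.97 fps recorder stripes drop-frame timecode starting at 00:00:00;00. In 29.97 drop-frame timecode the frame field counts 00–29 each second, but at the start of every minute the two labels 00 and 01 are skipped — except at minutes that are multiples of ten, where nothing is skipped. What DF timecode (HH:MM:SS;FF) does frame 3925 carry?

00:02:10;29

Ten DF minutes hold 17982 frames, so frame 3925 lies in block 0 (frames 0–17981) with 3925 frames into that block.
The block's first minute is 1800 frames and the rest 1798 each; 3925 frames reaches minute 2, so 0 × 18 + 2 × 2 = 4 labels have been skipped so far.
Adding those back, label number 3925 + 4 = 3929 at 30 labels/s is 130 s + 29 f = 0 h 2 min 10 s frame 29, i.e. 00:02:10;29.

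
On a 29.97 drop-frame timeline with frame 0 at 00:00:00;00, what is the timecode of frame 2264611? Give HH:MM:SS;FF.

20:59:22;19

Ten DF minutes hold 17982 frames, so frame 2264611 lies in block 125 (frames 2247750–2265731) with 16861 frames into that block.
The block's first minute is 1800 frames and the rest 1798 each; 16861 frames reaches minute 9, so 125 × 18 + 9 × 2 = 2268 labels have been skipped so far.
Adding those back, label number 2264611 + 2268 = 2266879 at 30 labels/s is 75562 s + 19 f = 20 h 59 min 22 s frame 19, i.e. 20:59:22;19.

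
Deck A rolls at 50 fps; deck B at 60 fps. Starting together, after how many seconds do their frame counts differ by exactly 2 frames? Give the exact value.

0.2 seconds

The gap grows by |60 − 50| = 10 frames per second.
Time for a 2-frame gap: 2 ÷ (10) = 0.2 s.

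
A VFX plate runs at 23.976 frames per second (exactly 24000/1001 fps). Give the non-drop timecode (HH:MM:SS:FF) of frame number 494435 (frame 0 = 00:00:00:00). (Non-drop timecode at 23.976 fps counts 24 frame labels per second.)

494435 ÷ 24 = 20601 full seconds, remainder 11 frames.
20601 s = 5 h 43 min 21 s.
Timecode: 05:43:21:11.

05:43:21:11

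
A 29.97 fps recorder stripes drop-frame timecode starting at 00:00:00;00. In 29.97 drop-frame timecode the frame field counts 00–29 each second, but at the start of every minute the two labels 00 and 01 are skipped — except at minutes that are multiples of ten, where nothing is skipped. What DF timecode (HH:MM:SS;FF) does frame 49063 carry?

Ten DF minutes hold 17982 frames, so frame 49063 lies in block 2 (frames 35964–53945) with 13099 frames into that block.
The block's first minute is 1800 frames and the rest 1798 each; 13099 frames reaches minute 7, so 2 × 18 + 7 × 2 = 50 labels have been skipped so far.
Adding those back, label number 49063 + 50 = 49113 at 30 labels/s is 1637 s + 3 f = 0 h 27 min 17 s frame 3, i.e. 00:27:17;03.

00:27:17;03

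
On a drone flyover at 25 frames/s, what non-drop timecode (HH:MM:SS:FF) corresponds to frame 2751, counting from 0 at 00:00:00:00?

00:01:50:01

2751 ÷ 25 = 110 full seconds, remainder 1 frame.
110 s = 0 h 1 min 50 s.
Timecode: 00:01:50:01.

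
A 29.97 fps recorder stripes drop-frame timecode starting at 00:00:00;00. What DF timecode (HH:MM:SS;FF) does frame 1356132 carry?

Ten DF minutes hold 17982 frames, so frame 1356132 lies in block 75 (frames 1348650–1366631) with 7482 frames into that block.
The block's first minute is 1800 frames and the rest 1798 each; 7482 frames reaches minute 4, so 75 × 18 + 4 × 2 = 1358 labels have been skipped so far.
Adding those back, label number 1356132 + 1358 = 1357490 at 30 labels/s is 45249 s + 20 f = 12 h 34 min 9 s frame 20, i.e. 12:34:09;20.

12:34:09;20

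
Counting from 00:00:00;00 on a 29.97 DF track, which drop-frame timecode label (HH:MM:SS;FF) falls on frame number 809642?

Ten DF minutes hold 17982 frames, so frame 809642 lies in block 45 (frames 809190–827171) with 452 frames into that block.
The block's first minute is 1800 frames and the rest 1798 each; 452 frames reaches minute 0, so 45 × 18 + 0 × 2 = 810 labels have been skipped so far.
Adding those back, label number 809642 + 810 = 810452 at 30 labels/s is 27015 s + 2 f = 7 h 30 min 15 s frame 2, i.e. 07:30:15;02.

07:30:15;02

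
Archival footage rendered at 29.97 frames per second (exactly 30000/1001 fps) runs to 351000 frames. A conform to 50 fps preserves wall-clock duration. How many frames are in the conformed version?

585585 frames

Target frames = source frames × (target rate / source rate) = 351000 × (50)/(30000/1001) = 351000 × 1001/600 = 585585.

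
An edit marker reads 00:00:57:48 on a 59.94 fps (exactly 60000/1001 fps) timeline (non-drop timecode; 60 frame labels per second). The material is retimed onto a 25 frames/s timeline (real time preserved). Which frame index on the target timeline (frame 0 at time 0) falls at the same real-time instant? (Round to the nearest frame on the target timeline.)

frame 1446

Source frame index: (0×3600 + 0×60 + 57) × 60 + 48 = 3468.
Real time: 3468 / (60000/1001) = 289289/5000 s.
Target frame: (289289/5000) × (25) = 289289/200 ≈ 1446.445 → 1446.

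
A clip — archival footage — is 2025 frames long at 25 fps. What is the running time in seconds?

Running time = 2025 / (25) = 81 s.

81 seconds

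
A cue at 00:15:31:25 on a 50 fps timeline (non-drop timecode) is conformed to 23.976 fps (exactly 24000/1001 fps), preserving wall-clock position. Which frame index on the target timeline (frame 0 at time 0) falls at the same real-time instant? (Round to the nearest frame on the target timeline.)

frame 22334

Source frame index: (0×3600 + 15×60 + 31) × 50 + 25 = 46575.
Real time: 46575 / (50) = 1863/2 s.
Target frame: (1863/2) × (24000/1001) = 22356000/1001 ≈ 22333.666 → 22334.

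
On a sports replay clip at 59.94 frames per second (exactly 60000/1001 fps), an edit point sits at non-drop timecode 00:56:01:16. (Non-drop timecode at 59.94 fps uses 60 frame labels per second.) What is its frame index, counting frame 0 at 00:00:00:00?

frame 201676

Total seconds to the label: (0 × 3600 + 56 × 60 + 1) = 3361.
Frame index = 3361 × 60 + 16 = 201676.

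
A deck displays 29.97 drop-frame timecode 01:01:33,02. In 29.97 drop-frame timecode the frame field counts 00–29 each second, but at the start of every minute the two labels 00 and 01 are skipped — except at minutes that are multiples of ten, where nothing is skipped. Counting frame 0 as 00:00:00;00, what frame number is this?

Complete 10-minute blocks: 6, each 17982 frames → 107892.
Remaining 1 whole minute in the current block: 1800 + 0 × 1798 = 1800 frames.
Within the current minute: 33 × 30 + 2 − 2 = 990 (labels ;00/;01 skipped at this minute). Total = 107892 + 1800 + 990 = 110682.

110682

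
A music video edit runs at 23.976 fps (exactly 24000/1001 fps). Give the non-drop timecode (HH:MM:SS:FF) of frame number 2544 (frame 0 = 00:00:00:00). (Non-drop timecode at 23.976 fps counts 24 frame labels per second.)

2544 ÷ 24 = 106 full seconds, remainder 0 frames.
106 s = 0 h 1 min 46 s.
Timecode: 00:01:46:00.

00:01:46:00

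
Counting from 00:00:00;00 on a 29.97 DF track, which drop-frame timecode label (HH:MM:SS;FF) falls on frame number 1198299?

Ten DF minutes hold 17982 frames, so frame 1198299 lies in block 66 (frames 1186812–1204793) with 11487 frames into that block.
The block's first minute is 1800 frames and the rest 1798 each; 11487 frames reaches minute 6, so 66 × 18 + 6 × 2 = 1200 labels have been skipped so far.
Adding those back, label number 1198299 + 1200 = 1199499 at 30 labels/s is 39983 s + 9 f = 11 h 6 min 23 s frame 9, i.e. 11:06:23;09.

11:06:23;09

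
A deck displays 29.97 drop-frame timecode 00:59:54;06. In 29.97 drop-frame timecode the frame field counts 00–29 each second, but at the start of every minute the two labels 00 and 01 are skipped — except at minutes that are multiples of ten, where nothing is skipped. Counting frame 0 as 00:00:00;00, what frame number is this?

107718

Complete 10-minute blocks: 5, each 17982 frames → 89910.
Remaining 9 whole minutes in the current block: 1800 + 8 × 1798 = 16184 frames.
Within the current minute: 54 × 30 + 6 − 2 = 1624 (labels ;00/;01 skipped at this minute). Total = 89910 + 16184 + 1624 = 107718.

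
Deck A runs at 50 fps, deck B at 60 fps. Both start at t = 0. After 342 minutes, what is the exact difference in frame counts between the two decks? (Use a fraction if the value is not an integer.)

342 min = 20520 s.
A emits 50 × 20520 = 1026000 frames; B emits 60 × 20520 = 1231200.
Difference = 205200 frames; B is ahead of A.

205200 frames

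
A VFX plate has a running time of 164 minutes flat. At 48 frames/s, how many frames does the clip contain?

472320 frames

164 min = 9840 s.
Frames = 9840 × 48 = 472320.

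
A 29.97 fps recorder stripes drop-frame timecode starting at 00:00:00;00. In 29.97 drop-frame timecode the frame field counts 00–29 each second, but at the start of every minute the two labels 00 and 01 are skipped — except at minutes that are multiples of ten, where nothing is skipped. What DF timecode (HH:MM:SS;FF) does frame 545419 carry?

05:03:18;25

Ten DF minutes hold 17982 frames, so frame 545419 lies in block 30 (frames 539460–557441) with 5959 frames into that block.
The block's first minute is 1800 frames and the rest 1798 each; 5959 frames reaches minute 3, so 30 × 18 + 3 × 2 = 546 labels have been skipped so far.
Adding those back, label number 545419 + 546 = 545965 at 30 labels/s is 18198 s + 25 f = 5 h 3 min 18 s frame 25, i.e. 05:03:18;25.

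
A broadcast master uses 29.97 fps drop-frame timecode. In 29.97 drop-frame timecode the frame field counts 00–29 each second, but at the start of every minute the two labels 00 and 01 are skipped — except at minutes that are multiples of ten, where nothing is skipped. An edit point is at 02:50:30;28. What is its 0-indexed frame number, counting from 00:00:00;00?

As if non-drop at 30 labels/s: (2 × 3600 + 50 × 60 + 30) × 30 + 28 = 306928.
Minute boundaries passed: 170; those not divisible by 10: 170 − 17 = 153; dropped labels = 2 × 153 = 306.
Actual frame index = 306928 − 306 = 306622.

306622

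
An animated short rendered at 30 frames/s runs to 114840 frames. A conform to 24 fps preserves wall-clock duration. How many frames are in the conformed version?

91872 frames

Target frames = source frames × (target rate / source rate) = 114840 × (24)/(30) = 114840 × 4/5 = 91872.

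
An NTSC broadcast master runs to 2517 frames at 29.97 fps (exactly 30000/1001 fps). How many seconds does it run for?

83.9839 seconds

Running time = 2517 / (30000/1001) = 83.9839 s.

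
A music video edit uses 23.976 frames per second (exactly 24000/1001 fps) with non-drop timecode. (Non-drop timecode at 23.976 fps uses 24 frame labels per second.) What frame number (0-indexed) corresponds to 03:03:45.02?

Total seconds to the label: (3 × 3600 + 3 × 60 + 45) = 11025.
Frame index = 11025 × 24 + 2 = 264602.

264602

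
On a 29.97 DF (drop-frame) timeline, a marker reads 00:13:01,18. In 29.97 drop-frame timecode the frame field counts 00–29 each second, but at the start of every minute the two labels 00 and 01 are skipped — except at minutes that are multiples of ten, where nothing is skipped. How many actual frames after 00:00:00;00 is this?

23424

As if non-drop at 30 labels/s: (0 × 3600 + 13 × 60 + 1) × 30 + 18 = 23448.
Minute boundaries passed: 13; those not divisible by 10: 13 − 1 = 12; dropped labels = 2 × 12 = 24.
Actual frame index = 23448 − 24 = 23424.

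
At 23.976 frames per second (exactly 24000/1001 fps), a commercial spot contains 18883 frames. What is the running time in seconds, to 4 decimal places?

787.5785 seconds

Running time = 18883 × 1001/24000 = 18901883/24000 s ≈ 787.5785 s.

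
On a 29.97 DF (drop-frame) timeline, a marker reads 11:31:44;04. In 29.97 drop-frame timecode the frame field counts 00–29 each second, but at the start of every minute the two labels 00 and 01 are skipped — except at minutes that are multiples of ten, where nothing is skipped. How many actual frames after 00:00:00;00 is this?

Complete 10-minute blocks: 69, each 17982 frames → 1240758.
Remaining 1 whole minute in the current block: 1800 + 0 × 1798 = 1800 frames.
Within the current minute: 44 × 30 + 4 − 2 = 1322 (labels ;00/;01 skipped at this minute). Total = 1240758 + 1800 + 1322 = 1243880.

1243880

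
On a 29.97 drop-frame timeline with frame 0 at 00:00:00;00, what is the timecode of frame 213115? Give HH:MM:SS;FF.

Each 10-minute DF block holds 10 × 60 × 30 − 9 × 2 = 17982 frames. 213115 ÷ 17982 → 11 full blocks, remainder 15313.
Within the partial block the first minute is 1800 frames and each further minute 1798, so 8 further minute boundaries passed. Total skipped labels = 18 × 11 + 2 × 8 = 214.
Non-drop label index = 213115 + 214 = 213329; at 30 labels/s that is 01:58:30:29, i.e. DF 01:58:30;29.

01:58:30;29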